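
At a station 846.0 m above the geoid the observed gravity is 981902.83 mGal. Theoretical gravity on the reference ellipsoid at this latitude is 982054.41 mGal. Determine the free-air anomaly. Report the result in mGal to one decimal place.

Free-air correction = 0.3086 × 846.0 = 261.08 mGal
Free-air anomaly = 981902.83 − 982054.41 + (261.08) = 109.50 mGal

109.5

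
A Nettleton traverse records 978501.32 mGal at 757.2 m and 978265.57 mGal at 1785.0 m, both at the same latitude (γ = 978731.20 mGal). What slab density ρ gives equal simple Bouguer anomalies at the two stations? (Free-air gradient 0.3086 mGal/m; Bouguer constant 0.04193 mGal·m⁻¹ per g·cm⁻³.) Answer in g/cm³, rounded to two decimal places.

1.89

Δg_obs = 978265.57 − 978501.32 = -235.75 mGal over Δh = 1785.0 − 757.2 = 1027.8 m
Equal Bouguer anomalies ⇒ Δg_obs + (0.3086 − 0.04193ρ)·Δh = 0
0.3086 − 0.04193ρ = −Δg_obs/Δh = 0.22937
ρ = (0.3086 − 0.22937) / 0.04193 = 1.89 g/cm³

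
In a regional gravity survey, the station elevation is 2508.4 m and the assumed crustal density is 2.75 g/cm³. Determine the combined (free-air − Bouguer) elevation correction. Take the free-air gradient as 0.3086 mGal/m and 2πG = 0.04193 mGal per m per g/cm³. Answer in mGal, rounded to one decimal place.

484.9

Combined gradient = 0.3086 − 0.04193 × 2.75 = 0.1932925 mGal/m
Combined elevation correction = 0.1932925 × 2508.4 = 484.9 mGal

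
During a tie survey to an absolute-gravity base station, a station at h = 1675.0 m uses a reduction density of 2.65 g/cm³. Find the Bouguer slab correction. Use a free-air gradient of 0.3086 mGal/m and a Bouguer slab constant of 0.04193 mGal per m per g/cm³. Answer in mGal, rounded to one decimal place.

186.1

Bouguer slab correction = 0.04193 × 2.65 × 1675.0 = 186.1 mGal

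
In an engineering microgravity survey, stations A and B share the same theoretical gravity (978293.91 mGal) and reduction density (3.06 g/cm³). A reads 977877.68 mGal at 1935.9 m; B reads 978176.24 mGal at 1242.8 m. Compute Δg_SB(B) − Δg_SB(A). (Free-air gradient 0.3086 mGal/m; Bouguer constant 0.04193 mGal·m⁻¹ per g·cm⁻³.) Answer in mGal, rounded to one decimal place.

Δg_SB(A) = 977877.68 − 978293.91 + 0.3086×1935.9 − 0.04193×3.06×1935.9 = -67.20 mGal
Δg_SB(B) = 978176.24 − 978293.91 + 0.3086×1242.8 − 0.04193×3.06×1242.8 = 106.40 mGal
Difference = 106.40 − (-67.20) = 173.60 mGal

173.6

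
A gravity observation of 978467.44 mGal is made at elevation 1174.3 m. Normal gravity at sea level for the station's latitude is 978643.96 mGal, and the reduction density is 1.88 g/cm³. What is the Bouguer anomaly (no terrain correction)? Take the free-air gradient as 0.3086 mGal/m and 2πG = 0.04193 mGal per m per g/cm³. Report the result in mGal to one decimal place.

Free-air correction = 0.3086 × 1174.3 = 362.39 mGal
Free-air anomaly = 978467.44 − 978643.96 + (362.39) = 185.87 mGal
Bouguer slab correction = 0.04193 × 1.88 × 1174.3 = 92.57 mGal
Simple Bouguer anomaly = 185.87 − (92.57) = 93.30 mGal

93.3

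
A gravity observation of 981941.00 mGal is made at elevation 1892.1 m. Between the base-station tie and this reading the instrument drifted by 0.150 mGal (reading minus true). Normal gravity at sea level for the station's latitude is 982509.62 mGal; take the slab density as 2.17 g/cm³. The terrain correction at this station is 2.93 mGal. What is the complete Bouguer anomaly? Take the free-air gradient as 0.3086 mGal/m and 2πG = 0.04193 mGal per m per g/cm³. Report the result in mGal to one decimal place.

-154.1

Drift-corrected reading = 981941.00 − (0.150) = 981940.850 mGal
Free-air correction = 0.3086 × 1892.1 = 583.90 mGal
Free-air anomaly = 981940.850 − 982509.62 + (583.90) = 15.130 mGal
Bouguer slab correction = 0.04193 × 2.17 × 1892.1 = 172.16 mGal
Simple Bouguer anomaly = 15.130 − (172.16) = -157.030 mGal
Complete Bouguer anomaly = -157.030 + 2.93 = -154.100 mGal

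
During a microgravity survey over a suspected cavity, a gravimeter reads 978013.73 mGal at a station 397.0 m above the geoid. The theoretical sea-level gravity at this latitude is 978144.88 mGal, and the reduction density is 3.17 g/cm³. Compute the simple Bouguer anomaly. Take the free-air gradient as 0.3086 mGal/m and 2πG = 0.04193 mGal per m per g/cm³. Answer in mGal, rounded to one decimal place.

Free-air correction = 0.3086 × 397.0 = 122.51 mGal
Free-air anomaly = 978013.73 − 978144.88 + (122.51) = -8.64 mGal
Bouguer slab correction = 0.04193 × 3.17 × 397.0 = 52.77 mGal
Simple Bouguer anomaly = -8.64 − (52.77) = -61.41 mGal

-61.4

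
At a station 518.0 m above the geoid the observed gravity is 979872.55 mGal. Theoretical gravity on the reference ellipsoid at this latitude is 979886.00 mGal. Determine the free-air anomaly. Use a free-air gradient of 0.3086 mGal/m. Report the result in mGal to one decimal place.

146.4

Free-air correction = 0.3086 × 518.0 = 159.85 mGal
Free-air anomaly = 979872.55 − 979886.00 + (159.85) = 146.40 mGal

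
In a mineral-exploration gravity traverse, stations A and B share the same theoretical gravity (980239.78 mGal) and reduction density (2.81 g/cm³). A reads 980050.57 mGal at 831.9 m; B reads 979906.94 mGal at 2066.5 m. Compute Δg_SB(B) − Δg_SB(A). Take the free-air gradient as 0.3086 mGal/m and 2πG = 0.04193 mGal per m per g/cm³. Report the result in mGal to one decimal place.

Δg_SB(A) = 980050.57 − 980239.78 + 0.3086×831.9 − 0.04193×2.81×831.9 = -30.50 mGal
Δg_SB(B) = 979906.94 − 980239.78 + 0.3086×2066.5 − 0.04193×2.81×2066.5 = 61.40 mGal
Difference = 61.40 − (-30.50) = 91.90 mGal

91.9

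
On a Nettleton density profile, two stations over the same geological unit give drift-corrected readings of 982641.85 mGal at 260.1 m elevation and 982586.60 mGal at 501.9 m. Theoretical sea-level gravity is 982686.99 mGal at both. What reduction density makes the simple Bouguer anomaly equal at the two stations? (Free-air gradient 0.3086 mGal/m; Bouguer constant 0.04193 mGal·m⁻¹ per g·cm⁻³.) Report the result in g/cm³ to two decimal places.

Δg_obs = 982586.60 − 982641.85 = -55.25 mGal over Δh = 501.9 − 260.1 = 241.8 m
Equal Bouguer anomalies ⇒ Δg_obs + (0.3086 − 0.04193ρ)·Δh = 0
0.3086 − 0.04193ρ = −Δg_obs/Δh = 0.22849
ρ = (0.3086 − 0.22849) / 0.04193 = 1.91 g/cm³

1.91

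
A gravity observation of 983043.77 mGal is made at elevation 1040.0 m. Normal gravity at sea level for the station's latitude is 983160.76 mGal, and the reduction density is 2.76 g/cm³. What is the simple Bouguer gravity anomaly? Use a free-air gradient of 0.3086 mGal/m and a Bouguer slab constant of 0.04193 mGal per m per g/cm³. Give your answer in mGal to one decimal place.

83.6

Free-air correction = 0.3086 × 1040.0 = 320.94 mGal
Free-air anomaly = 983043.77 − 983160.76 + (320.94) = 203.95 mGal
Bouguer slab correction = 0.04193 × 2.76 × 1040.0 = 120.36 mGal
Simple Bouguer anomaly = 203.95 − (120.36) = 83.59 mGal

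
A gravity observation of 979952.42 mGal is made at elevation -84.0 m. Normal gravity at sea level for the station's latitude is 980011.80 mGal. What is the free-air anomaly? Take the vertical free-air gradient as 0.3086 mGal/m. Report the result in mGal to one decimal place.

-85.3

Free-air correction = 0.3086 × -84.0 = -25.92 mGal
Free-air anomaly = 979952.42 − 980011.80 + (-25.92) = -85.30 mGal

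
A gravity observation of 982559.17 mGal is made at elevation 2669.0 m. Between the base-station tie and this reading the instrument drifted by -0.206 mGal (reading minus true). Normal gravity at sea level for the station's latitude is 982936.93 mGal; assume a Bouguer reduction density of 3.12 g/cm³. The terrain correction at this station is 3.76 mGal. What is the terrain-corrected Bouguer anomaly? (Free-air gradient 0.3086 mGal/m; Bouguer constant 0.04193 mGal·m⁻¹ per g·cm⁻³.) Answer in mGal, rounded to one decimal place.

100.7

Drift-corrected reading = 982559.17 − (-0.206) = 982559.376 mGal
Free-air correction = 0.3086 × 2669.0 = 823.65 mGal
Free-air anomaly = 982559.376 − 982936.93 + (823.65) = 446.096 mGal
Bouguer slab correction = 0.04193 × 3.12 × 2669.0 = 349.16 mGal
Simple Bouguer anomaly = 446.096 − (349.16) = 96.936 mGal
Complete Bouguer anomaly = 96.936 + 3.76 = 100.696 mGal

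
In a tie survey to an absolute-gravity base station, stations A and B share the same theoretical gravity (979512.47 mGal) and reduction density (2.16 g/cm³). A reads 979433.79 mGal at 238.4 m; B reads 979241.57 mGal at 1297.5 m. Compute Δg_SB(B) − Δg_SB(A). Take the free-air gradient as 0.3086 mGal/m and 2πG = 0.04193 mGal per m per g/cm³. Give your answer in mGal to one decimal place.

38.7

Δg_SB(A) = 979433.79 − 979512.47 + 0.3086×238.4 − 0.04193×2.16×238.4 = -26.70 mGal
Δg_SB(B) = 979241.57 − 979512.47 + 0.3086×1297.5 − 0.04193×2.16×1297.5 = 12.00 mGal
Difference = 12.00 − (-26.70) = 38.70 mGal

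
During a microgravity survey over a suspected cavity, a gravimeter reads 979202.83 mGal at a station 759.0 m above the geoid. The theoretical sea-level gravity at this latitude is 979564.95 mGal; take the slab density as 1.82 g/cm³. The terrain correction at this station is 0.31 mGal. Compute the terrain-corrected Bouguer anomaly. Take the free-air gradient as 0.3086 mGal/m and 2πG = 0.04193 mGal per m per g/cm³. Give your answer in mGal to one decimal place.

Free-air correction = 0.3086 × 759.0 = 234.23 mGal
Free-air anomaly = 979202.83 − 979564.95 + (234.23) = -127.89 mGal
Bouguer slab correction = 0.04193 × 1.82 × 759.0 = 57.92 mGal
Simple Bouguer anomaly = -127.89 − (57.92) = -185.81 mGal
Complete Bouguer anomaly = -185.81 + 0.31 = -185.50 mGal

-185.5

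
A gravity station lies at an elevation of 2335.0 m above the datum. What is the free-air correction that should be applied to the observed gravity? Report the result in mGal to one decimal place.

720.6

Free-air correction = 0.3086 × 2335.0 = 720.6 mGal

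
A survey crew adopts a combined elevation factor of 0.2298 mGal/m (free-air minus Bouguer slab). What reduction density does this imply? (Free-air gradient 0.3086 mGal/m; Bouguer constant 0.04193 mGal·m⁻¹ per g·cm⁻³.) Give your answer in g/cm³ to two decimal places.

1.88

0.2298 = 0.3086 − 0.04193 × ρ
ρ = (0.3086 − 0.2298) / 0.04193 = 1.88 g/cm³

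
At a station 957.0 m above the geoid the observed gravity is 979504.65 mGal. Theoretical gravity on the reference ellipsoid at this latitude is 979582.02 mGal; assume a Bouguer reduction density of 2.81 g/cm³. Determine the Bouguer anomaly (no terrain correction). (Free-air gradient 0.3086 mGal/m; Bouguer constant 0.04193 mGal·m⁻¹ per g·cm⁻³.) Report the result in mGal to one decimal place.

105.2

Free-air correction = 0.3086 × 957.0 = 295.33 mGal
Free-air anomaly = 979504.65 − 979582.02 + (295.33) = 217.96 mGal
Bouguer slab correction = 0.04193 × 2.81 × 957.0 = 112.76 mGal
Simple Bouguer anomaly = 217.96 − (112.76) = 105.20 mGal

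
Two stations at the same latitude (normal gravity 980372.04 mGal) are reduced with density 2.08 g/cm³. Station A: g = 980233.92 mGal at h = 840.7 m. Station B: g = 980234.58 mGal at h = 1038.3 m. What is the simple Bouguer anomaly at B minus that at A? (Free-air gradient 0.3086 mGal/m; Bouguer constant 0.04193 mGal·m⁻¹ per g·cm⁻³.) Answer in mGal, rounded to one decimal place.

Δg_SB(A) = 980233.92 − 980372.04 + 0.3086×840.7 − 0.04193×2.08×840.7 = 48.00 mGal
Δg_SB(B) = 980234.58 − 980372.04 + 0.3086×1038.3 − 0.04193×2.08×1038.3 = 92.40 mGal
Difference = 92.40 − (48.00) = 44.40 mGal

44.4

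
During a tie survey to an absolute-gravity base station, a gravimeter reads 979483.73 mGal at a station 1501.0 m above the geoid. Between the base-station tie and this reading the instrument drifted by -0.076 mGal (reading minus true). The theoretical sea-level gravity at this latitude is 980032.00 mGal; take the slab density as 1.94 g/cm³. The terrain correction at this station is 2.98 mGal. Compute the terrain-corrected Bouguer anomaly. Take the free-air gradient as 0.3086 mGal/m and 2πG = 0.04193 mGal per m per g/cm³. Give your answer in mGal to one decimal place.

Drift-corrected reading = 979483.73 − (-0.076) = 979483.806 mGal
Free-air correction = 0.3086 × 1501.0 = 463.21 mGal
Free-air anomaly = 979483.806 − 980032.00 + (463.21) = -84.984 mGal
Bouguer slab correction = 0.04193 × 1.94 × 1501.0 = 122.10 mGal
Simple Bouguer anomaly = -84.984 − (122.10) = -207.084 mGal
Complete Bouguer anomaly = -207.084 + 2.98 = -204.104 mGal

-204.1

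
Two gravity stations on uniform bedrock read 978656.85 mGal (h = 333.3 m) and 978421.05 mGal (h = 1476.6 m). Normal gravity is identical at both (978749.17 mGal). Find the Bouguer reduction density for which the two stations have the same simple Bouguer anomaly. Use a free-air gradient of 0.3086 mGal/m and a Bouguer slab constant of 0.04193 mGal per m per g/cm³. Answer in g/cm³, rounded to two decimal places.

2.44

Δg_obs = 978421.05 − 978656.85 = -235.80 mGal over Δh = 1476.6 − 333.3 = 1143.3 m
Equal Bouguer anomalies ⇒ Δg_obs + (0.3086 − 0.04193ρ)·Δh = 0
0.3086 − 0.04193ρ = −Δg_obs/Δh = 0.20625
ρ = (0.3086 − 0.20625) / 0.04193 = 2.44 g/cm³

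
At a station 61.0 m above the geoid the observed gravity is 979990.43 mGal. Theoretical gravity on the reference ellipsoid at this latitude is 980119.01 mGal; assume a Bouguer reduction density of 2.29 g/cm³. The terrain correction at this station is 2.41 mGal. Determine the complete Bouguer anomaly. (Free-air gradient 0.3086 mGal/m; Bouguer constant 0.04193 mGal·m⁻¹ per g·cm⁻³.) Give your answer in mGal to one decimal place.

Free-air correction = 0.3086 × 61.0 = 18.82 mGal
Free-air anomaly = 979990.43 − 980119.01 + (18.82) = -109.76 mGal
Bouguer slab correction = 0.04193 × 2.29 × 61.0 = 5.86 mGal
Simple Bouguer anomaly = -109.76 − (5.86) = -115.62 mGal
Complete Bouguer anomaly = -115.62 + 2.41 = -113.21 mGal

-113.2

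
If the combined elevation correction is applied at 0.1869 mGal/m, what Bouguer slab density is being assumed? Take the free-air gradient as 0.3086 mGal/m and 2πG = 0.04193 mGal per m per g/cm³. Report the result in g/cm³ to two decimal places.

0.1869 = 0.3086 − 0.04193 × ρ
ρ = (0.3086 − 0.1869) / 0.04193 = 2.90 g/cm³

2.90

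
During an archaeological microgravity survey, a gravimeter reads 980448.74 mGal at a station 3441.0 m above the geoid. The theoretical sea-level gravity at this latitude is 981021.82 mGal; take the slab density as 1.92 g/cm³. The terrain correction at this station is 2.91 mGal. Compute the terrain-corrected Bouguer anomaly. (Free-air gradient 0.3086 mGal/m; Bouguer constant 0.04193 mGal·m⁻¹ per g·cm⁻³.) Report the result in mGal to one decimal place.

214.7

Free-air correction = 0.3086 × 3441.0 = 1061.89 mGal
Free-air anomaly = 980448.74 − 981021.82 + (1061.89) = 488.81 mGal
Bouguer slab correction = 0.04193 × 1.92 × 3441.0 = 277.02 mGal
Simple Bouguer anomaly = 488.81 − (277.02) = 211.79 mGal
Complete Bouguer anomaly = 211.79 + 2.91 = 214.70 mGal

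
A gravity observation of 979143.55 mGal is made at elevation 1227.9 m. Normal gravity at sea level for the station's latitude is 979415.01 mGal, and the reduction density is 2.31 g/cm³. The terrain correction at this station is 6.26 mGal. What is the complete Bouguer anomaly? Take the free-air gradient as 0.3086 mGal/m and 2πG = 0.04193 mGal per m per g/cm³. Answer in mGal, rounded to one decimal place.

Free-air correction = 0.3086 × 1227.9 = 378.93 mGal
Free-air anomaly = 979143.55 − 979415.01 + (378.93) = 107.47 mGal
Bouguer slab correction = 0.04193 × 2.31 × 1227.9 = 118.93 mGal
Simple Bouguer anomaly = 107.47 − (118.93) = -11.46 mGal
Complete Bouguer anomaly = -11.46 + 6.26 = -5.20 mGal

-5.2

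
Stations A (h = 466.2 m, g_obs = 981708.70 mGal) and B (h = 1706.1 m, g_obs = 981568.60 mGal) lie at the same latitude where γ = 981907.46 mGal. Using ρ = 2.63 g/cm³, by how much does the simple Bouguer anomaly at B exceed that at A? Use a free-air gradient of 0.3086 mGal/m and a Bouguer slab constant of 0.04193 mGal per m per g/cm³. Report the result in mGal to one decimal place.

Δg_SB(A) = 981708.70 − 981907.46 + 0.3086×466.2 − 0.04193×2.63×466.2 = -106.30 mGal
Δg_SB(B) = 981568.60 − 981907.46 + 0.3086×1706.1 − 0.04193×2.63×1706.1 = -0.50 mGal
Difference = -0.50 − (-106.30) = 105.80 mGal

105.8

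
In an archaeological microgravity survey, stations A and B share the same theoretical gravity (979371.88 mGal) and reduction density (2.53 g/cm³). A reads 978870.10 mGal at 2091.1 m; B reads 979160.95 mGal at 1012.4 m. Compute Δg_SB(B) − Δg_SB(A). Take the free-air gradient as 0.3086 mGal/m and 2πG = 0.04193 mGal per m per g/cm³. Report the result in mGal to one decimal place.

Δg_SB(A) = 978870.10 − 979371.88 + 0.3086×2091.1 − 0.04193×2.53×2091.1 = -78.30 mGal
Δg_SB(B) = 979160.95 − 979371.88 + 0.3086×1012.4 − 0.04193×2.53×1012.4 = -5.90 mGal
Difference = -5.90 − (-78.30) = 72.40 mGal

72.4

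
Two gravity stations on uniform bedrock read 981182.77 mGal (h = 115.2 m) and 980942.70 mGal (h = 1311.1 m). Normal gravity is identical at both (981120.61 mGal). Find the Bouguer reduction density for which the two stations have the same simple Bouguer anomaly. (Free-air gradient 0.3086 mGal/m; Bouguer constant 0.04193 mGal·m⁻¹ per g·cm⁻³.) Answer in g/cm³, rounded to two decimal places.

Δg_obs = 980942.70 − 981182.77 = -240.07 mGal over Δh = 1311.1 − 115.2 = 1195.9 m
Equal Bouguer anomalies ⇒ Δg_obs + (0.3086 − 0.04193ρ)·Δh = 0
0.3086 − 0.04193ρ = −Δg_obs/Δh = 0.20074
ρ = (0.3086 − 0.20074) / 0.04193 = 2.57 g/cm³

2.57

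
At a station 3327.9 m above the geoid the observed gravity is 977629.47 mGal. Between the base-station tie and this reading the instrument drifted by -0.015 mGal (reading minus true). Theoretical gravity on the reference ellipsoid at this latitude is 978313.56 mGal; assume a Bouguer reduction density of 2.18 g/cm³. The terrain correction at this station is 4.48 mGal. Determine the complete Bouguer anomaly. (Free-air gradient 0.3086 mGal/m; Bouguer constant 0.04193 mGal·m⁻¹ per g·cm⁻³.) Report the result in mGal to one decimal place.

Drift-corrected reading = 977629.47 − (-0.015) = 977629.485 mGal
Free-air correction = 0.3086 × 3327.9 = 1026.99 mGal
Free-air anomaly = 977629.485 − 978313.56 + (1026.99) = 342.915 mGal
Bouguer slab correction = 0.04193 × 2.18 × 3327.9 = 304.19 mGal
Simple Bouguer anomaly = 342.915 − (304.19) = 38.725 mGal
Complete Bouguer anomaly = 38.725 + 4.48 = 43.205 mGal

43.2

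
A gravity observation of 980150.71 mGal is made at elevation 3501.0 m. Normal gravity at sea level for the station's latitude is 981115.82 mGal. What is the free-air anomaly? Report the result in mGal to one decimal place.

115.3

Free-air correction = 0.3086 × 3501.0 = 1080.41 mGal
Free-air anomaly = 980150.71 − 981115.82 + (1080.41) = 115.30 mGal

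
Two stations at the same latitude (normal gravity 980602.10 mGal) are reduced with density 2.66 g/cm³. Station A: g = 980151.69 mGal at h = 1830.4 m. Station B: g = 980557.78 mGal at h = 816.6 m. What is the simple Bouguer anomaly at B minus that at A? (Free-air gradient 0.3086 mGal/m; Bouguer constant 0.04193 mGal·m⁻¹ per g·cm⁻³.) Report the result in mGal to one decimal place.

206.3

Δg_SB(A) = 980151.69 − 980602.10 + 0.3086×1830.4 − 0.04193×2.66×1830.4 = -89.70 mGal
Δg_SB(B) = 980557.78 − 980602.10 + 0.3086×816.6 − 0.04193×2.66×816.6 = 116.60 mGal
Difference = 116.60 − (-89.70) = 206.30 mGal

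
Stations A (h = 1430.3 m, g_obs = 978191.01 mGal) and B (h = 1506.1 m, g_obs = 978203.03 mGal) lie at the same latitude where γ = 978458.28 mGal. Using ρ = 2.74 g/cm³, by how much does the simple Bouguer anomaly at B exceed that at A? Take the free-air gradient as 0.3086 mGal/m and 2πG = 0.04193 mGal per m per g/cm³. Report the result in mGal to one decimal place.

26.7

Δg_SB(A) = 978191.01 − 978458.28 + 0.3086×1430.3 − 0.04193×2.74×1430.3 = 9.80 mGal
Δg_SB(B) = 978203.03 − 978458.28 + 0.3086×1506.1 − 0.04193×2.74×1506.1 = 36.50 mGal
Difference = 36.50 − (9.80) = 26.70 mGal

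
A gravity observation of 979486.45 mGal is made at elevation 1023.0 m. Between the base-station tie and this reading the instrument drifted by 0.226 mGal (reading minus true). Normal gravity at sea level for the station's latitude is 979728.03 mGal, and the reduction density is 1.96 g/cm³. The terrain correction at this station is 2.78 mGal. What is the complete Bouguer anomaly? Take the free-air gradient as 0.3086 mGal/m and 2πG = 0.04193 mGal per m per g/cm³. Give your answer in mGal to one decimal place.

-7.4

Drift-corrected reading = 979486.45 − (0.226) = 979486.224 mGal
Free-air correction = 0.3086 × 1023.0 = 315.70 mGal
Free-air anomaly = 979486.224 − 979728.03 + (315.70) = 73.894 mGal
Bouguer slab correction = 0.04193 × 1.96 × 1023.0 = 84.07 mGal
Simple Bouguer anomaly = 73.894 − (84.07) = -10.176 mGal
Complete Bouguer anomaly = -10.176 + 2.78 = -7.396 mGal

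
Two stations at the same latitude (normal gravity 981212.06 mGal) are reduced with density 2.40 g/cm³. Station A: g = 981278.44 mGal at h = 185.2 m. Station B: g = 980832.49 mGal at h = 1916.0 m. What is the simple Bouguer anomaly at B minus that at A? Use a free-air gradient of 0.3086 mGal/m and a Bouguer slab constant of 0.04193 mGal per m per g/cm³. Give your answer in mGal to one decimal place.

-86.0

Δg_SB(A) = 981278.44 − 981212.06 + 0.3086×185.2 − 0.04193×2.40×185.2 = 104.90 mGal
Δg_SB(B) = 980832.49 − 981212.06 + 0.3086×1916.0 − 0.04193×2.40×1916.0 = 18.90 mGal
Difference = 18.90 − (104.90) = -86.00 mGal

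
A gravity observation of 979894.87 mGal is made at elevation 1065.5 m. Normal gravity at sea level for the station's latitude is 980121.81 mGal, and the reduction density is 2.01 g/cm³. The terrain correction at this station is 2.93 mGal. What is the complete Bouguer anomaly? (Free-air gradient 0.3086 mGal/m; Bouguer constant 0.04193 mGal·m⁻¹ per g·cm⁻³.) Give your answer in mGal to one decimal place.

15.0

Free-air correction = 0.3086 × 1065.5 = 328.81 mGal
Free-air anomaly = 979894.87 − 980121.81 + (328.81) = 101.87 mGal
Bouguer slab correction = 0.04193 × 2.01 × 1065.5 = 89.80 mGal
Simple Bouguer anomaly = 101.87 − (89.80) = 12.07 mGal
Complete Bouguer anomaly = 12.07 + 2.93 = 15.00 mGal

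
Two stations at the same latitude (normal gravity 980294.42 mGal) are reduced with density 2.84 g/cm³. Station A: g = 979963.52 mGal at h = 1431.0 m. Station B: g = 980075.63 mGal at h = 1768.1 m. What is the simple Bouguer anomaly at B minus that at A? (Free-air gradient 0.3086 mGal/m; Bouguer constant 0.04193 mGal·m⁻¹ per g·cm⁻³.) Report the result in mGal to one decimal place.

176.0

Δg_SB(A) = 979963.52 − 980294.42 + 0.3086×1431.0 − 0.04193×2.84×1431.0 = -59.70 mGal
Δg_SB(B) = 980075.63 − 980294.42 + 0.3086×1768.1 − 0.04193×2.84×1768.1 = 116.30 mGal
Difference = 116.30 − (-59.70) = 176.00 mGal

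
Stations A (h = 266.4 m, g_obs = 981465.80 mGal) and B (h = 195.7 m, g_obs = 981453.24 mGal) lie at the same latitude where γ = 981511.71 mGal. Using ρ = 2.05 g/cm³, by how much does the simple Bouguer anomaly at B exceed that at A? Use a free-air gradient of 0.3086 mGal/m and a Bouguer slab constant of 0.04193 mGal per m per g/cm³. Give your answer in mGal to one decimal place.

Δg_SB(A) = 981465.80 − 981511.71 + 0.3086×266.4 − 0.04193×2.05×266.4 = 13.40 mGal
Δg_SB(B) = 981453.24 − 981511.71 + 0.3086×195.7 − 0.04193×2.05×195.7 = -14.90 mGal
Difference = -14.90 − (13.40) = -28.30 mGal

-28.3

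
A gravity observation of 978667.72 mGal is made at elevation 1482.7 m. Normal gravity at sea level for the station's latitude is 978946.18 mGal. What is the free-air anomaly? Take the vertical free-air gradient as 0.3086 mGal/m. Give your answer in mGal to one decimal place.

Free-air correction = 0.3086 × 1482.7 = 457.56 mGal
Free-air anomaly = 978667.72 − 978946.18 + (457.56) = 179.10 mGal

179.1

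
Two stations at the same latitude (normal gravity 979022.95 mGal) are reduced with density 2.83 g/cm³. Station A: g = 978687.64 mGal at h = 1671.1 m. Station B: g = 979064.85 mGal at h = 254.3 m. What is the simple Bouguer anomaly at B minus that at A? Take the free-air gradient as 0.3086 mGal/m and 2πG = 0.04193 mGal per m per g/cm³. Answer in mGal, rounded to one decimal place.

Δg_SB(A) = 978687.64 − 979022.95 + 0.3086×1671.1 − 0.04193×2.83×1671.1 = -17.90 mGal
Δg_SB(B) = 979064.85 − 979022.95 + 0.3086×254.3 − 0.04193×2.83×254.3 = 90.20 mGal
Difference = 90.20 − (-17.90) = 108.10 mGal

108.1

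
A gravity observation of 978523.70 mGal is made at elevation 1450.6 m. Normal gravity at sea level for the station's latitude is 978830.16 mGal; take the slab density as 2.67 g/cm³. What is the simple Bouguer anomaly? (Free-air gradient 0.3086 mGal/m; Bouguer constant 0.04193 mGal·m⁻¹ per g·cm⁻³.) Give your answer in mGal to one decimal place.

Free-air correction = 0.3086 × 1450.6 = 447.66 mGal
Free-air anomaly = 978523.70 − 978830.16 + (447.66) = 141.20 mGal
Bouguer slab correction = 0.04193 × 2.67 × 1450.6 = 162.40 mGal
Simple Bouguer anomaly = 141.20 − (162.40) = -21.20 mGal

-21.2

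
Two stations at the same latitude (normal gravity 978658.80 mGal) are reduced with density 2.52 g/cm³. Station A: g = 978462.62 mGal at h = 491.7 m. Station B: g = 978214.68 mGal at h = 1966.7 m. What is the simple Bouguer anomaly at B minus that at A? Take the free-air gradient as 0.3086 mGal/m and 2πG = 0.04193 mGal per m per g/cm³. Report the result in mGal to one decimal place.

51.4

Δg_SB(A) = 978462.62 − 978658.80 + 0.3086×491.7 − 0.04193×2.52×491.7 = -96.40 mGal
Δg_SB(B) = 978214.68 − 978658.80 + 0.3086×1966.7 − 0.04193×2.52×1966.7 = -45.00 mGal
Difference = -45.00 − (-96.40) = 51.40 mGal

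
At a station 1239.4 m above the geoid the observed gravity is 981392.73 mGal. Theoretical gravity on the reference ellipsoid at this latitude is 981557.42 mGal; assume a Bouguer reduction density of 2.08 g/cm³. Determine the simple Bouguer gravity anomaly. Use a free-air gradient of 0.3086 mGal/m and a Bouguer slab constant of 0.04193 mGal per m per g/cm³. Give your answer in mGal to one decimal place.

Free-air correction = 0.3086 × 1239.4 = 382.48 mGal
Free-air anomaly = 981392.73 − 981557.42 + (382.48) = 217.79 mGal
Bouguer slab correction = 0.04193 × 2.08 × 1239.4 = 108.09 mGal
Simple Bouguer anomaly = 217.79 − (108.09) = 109.70 mGal

109.7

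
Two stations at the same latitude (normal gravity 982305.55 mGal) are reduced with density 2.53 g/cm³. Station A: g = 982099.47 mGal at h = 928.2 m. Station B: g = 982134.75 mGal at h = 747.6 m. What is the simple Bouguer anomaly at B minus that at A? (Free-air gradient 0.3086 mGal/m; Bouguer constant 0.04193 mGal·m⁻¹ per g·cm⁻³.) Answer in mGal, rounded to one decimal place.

Δg_SB(A) = 982099.47 − 982305.55 + 0.3086×928.2 − 0.04193×2.53×928.2 = -18.10 mGal
Δg_SB(B) = 982134.75 − 982305.55 + 0.3086×747.6 − 0.04193×2.53×747.6 = -19.40 mGal
Difference = -19.40 − (-18.10) = -1.30 mGal

-1.3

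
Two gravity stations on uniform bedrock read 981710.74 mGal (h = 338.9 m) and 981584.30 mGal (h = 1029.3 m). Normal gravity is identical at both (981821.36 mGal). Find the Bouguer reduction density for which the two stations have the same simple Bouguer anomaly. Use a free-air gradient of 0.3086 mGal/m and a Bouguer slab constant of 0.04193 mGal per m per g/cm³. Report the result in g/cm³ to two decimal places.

Δg_obs = 981584.30 − 981710.74 = -126.44 mGal over Δh = 1029.3 − 338.9 = 690.4 m
Equal Bouguer anomalies ⇒ Δg_obs + (0.3086 − 0.04193ρ)·Δh = 0
0.3086 − 0.04193ρ = −Δg_obs/Δh = 0.18314
ρ = (0.3086 − 0.18314) / 0.04193 = 2.99 g/cm³

2.99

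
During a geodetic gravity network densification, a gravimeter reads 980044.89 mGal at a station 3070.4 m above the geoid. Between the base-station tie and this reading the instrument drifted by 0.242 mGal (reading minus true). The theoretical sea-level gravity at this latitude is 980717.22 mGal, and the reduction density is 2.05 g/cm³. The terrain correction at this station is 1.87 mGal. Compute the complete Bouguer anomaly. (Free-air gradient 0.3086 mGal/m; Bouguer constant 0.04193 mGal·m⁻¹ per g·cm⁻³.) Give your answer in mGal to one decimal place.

Drift-corrected reading = 980044.89 − (0.242) = 980044.648 mGal
Free-air correction = 0.3086 × 3070.4 = 947.53 mGal
Free-air anomaly = 980044.648 − 980717.22 + (947.53) = 274.958 mGal
Bouguer slab correction = 0.04193 × 2.05 × 3070.4 = 263.92 mGal
Simple Bouguer anomaly = 274.958 − (263.92) = 11.038 mGal
Complete Bouguer anomaly = 11.038 + 1.87 = 12.908 mGal

12.9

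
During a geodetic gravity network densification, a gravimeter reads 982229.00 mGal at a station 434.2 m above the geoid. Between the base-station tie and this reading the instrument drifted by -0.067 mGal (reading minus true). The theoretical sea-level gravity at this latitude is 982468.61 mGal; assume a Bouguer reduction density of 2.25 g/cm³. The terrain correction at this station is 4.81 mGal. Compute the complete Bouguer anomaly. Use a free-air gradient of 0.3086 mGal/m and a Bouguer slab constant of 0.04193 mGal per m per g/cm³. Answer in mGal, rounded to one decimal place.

-141.7

Drift-corrected reading = 982229.00 − (-0.067) = 982229.067 mGal
Free-air correction = 0.3086 × 434.2 = 133.99 mGal
Free-air anomaly = 982229.067 − 982468.61 + (133.99) = -105.553 mGal
Bouguer slab correction = 0.04193 × 2.25 × 434.2 = 40.96 mGal
Simple Bouguer anomaly = -105.553 − (40.96) = -146.513 mGal
Complete Bouguer anomaly = -146.513 + 4.81 = -141.703 mGal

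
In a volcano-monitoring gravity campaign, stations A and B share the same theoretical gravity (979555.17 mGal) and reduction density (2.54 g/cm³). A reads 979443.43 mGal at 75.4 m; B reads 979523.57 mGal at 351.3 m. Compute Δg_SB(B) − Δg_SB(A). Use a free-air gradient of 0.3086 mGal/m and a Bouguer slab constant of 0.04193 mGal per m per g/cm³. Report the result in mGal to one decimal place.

Δg_SB(A) = 979443.43 − 979555.17 + 0.3086×75.4 − 0.04193×2.54×75.4 = -96.50 mGal
Δg_SB(B) = 979523.57 − 979555.17 + 0.3086×351.3 − 0.04193×2.54×351.3 = 39.40 mGal
Difference = 39.40 − (-96.50) = 135.90 mGal

135.9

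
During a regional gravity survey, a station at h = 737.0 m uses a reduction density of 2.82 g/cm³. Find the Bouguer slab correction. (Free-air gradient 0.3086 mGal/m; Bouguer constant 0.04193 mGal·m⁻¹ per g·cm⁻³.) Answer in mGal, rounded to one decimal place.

87.1

Bouguer slab correction = 0.04193 × 2.82 × 737.0 = 87.1 mGal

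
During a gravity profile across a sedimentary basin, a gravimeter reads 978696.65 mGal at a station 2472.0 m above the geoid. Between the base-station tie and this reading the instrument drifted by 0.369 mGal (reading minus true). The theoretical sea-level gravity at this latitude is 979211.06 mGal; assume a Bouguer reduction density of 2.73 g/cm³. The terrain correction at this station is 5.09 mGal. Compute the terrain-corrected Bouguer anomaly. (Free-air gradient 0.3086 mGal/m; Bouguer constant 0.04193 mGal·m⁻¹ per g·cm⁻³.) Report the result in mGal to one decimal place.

-29.8

Drift-corrected reading = 978696.65 − (0.369) = 978696.281 mGal
Free-air correction = 0.3086 × 2472.0 = 762.86 mGal
Free-air anomaly = 978696.281 − 979211.06 + (762.86) = 248.081 mGal
Bouguer slab correction = 0.04193 × 2.73 × 2472.0 = 282.97 mGal
Simple Bouguer anomaly = 248.081 − (282.97) = -34.889 mGal
Complete Bouguer anomaly = -34.889 + 5.09 = -29.799 mGal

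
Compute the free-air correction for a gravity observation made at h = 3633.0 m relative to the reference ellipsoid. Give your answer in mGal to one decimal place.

1121.1

Free-air correction = 0.3086 × 3633.0 = 1121.1 mGal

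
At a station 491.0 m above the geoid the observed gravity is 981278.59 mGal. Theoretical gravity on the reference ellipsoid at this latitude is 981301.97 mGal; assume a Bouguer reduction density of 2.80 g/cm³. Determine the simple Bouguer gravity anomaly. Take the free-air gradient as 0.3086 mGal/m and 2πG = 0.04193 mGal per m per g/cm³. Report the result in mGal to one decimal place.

70.5

Free-air correction = 0.3086 × 491.0 = 151.52 mGal
Free-air anomaly = 981278.59 − 981301.97 + (151.52) = 128.14 mGal
Bouguer slab correction = 0.04193 × 2.80 × 491.0 = 57.65 mGal
Simple Bouguer anomaly = 128.14 − (57.65) = 70.49 mGal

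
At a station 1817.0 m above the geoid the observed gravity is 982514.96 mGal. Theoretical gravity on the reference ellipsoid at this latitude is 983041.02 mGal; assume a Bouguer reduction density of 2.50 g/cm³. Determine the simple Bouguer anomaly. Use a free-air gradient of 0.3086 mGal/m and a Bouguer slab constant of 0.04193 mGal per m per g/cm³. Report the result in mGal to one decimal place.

-155.8

Free-air correction = 0.3086 × 1817.0 = 560.73 mGal
Free-air anomaly = 982514.96 − 983041.02 + (560.73) = 34.67 mGal
Bouguer slab correction = 0.04193 × 2.50 × 1817.0 = 190.47 mGal
Simple Bouguer anomaly = 34.67 − (190.47) = -155.80 mGal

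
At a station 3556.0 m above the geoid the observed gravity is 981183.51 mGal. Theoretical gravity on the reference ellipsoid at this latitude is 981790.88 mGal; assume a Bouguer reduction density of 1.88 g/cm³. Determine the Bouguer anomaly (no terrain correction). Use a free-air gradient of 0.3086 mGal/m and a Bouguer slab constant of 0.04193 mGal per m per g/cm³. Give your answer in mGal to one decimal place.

Free-air correction = 0.3086 × 3556.0 = 1097.38 mGal
Free-air anomaly = 981183.51 − 981790.88 + (1097.38) = 490.01 mGal
Bouguer slab correction = 0.04193 × 1.88 × 3556.0 = 280.31 mGal
Simple Bouguer anomaly = 490.01 − (280.31) = 209.70 mGal

209.7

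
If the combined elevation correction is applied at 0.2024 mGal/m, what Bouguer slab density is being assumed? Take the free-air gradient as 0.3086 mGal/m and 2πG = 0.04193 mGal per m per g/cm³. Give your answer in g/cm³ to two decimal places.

0.2024 = 0.3086 − 0.04193 × ρ
ρ = (0.3086 − 0.2024) / 0.04193 = 2.53 g/cm³

2.53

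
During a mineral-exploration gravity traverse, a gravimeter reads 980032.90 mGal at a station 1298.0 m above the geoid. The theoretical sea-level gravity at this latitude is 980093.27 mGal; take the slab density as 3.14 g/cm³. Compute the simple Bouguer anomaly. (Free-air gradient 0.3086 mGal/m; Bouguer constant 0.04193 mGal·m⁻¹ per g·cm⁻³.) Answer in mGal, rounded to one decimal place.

Free-air correction = 0.3086 × 1298.0 = 400.56 mGal
Free-air anomaly = 980032.90 − 980093.27 + (400.56) = 340.19 mGal
Bouguer slab correction = 0.04193 × 3.14 × 1298.0 = 170.89 mGal
Simple Bouguer anomaly = 340.19 − (170.89) = 169.30 mGal

169.3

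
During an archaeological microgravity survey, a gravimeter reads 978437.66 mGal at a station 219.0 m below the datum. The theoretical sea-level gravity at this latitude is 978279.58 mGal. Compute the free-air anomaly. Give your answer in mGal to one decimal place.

Free-air correction = 0.3086 × -219.0 = -67.58 mGal
Free-air anomaly = 978437.66 − 978279.58 + (-67.58) = 90.50 mGal

90.5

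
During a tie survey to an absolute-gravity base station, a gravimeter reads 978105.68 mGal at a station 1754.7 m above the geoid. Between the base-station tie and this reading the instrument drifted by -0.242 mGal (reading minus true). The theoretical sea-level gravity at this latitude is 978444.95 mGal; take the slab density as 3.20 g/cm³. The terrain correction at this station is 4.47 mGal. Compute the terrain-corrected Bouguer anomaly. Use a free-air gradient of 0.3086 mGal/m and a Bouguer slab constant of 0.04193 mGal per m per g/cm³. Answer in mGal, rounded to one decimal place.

-28.5

Drift-corrected reading = 978105.68 − (-0.242) = 978105.922 mGal
Free-air correction = 0.3086 × 1754.7 = 541.50 mGal
Free-air anomaly = 978105.922 − 978444.95 + (541.50) = 202.472 mGal
Bouguer slab correction = 0.04193 × 3.20 × 1754.7 = 235.44 mGal
Simple Bouguer anomaly = 202.472 − (235.44) = -32.968 mGal
Complete Bouguer anomaly = -32.968 + 4.47 = -28.498 mGal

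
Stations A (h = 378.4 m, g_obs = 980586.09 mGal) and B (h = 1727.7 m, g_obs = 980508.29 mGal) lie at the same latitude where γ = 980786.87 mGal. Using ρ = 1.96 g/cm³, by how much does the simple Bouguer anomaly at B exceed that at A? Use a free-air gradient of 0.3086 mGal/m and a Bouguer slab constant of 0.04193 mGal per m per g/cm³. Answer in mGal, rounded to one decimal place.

227.7

Δg_SB(A) = 980586.09 − 980786.87 + 0.3086×378.4 − 0.04193×1.96×378.4 = -115.10 mGal
Δg_SB(B) = 980508.29 − 980786.87 + 0.3086×1727.7 − 0.04193×1.96×1727.7 = 112.60 mGal
Difference = 112.60 − (-115.10) = 227.70 mGal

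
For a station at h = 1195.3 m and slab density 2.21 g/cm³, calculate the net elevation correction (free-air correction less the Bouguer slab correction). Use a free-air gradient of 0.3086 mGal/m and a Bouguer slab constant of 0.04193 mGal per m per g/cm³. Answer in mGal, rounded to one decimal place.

Combined gradient = 0.3086 − 0.04193 × 2.21 = 0.2159347 mGal/m
Combined elevation correction = 0.2159347 × 1195.3 = 258.1 mGal

258.1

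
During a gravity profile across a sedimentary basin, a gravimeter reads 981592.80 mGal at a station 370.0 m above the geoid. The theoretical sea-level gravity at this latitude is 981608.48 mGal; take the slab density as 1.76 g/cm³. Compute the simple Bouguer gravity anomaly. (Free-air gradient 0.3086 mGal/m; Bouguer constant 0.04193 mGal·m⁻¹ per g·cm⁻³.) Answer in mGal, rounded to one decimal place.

Free-air correction = 0.3086 × 370.0 = 114.18 mGal
Free-air anomaly = 981592.80 − 981608.48 + (114.18) = 98.50 mGal
Bouguer slab correction = 0.04193 × 1.76 × 370.0 = 27.30 mGal
Simple Bouguer anomaly = 98.50 − (27.30) = 71.20 mGal

71.2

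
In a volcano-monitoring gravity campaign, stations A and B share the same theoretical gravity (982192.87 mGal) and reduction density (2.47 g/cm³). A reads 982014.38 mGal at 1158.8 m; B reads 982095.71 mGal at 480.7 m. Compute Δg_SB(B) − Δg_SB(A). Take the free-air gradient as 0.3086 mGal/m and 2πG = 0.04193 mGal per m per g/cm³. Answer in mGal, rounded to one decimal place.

Δg_SB(A) = 982014.38 − 982192.87 + 0.3086×1158.8 − 0.04193×2.47×1158.8 = 59.10 mGal
Δg_SB(B) = 982095.71 − 982192.87 + 0.3086×480.7 − 0.04193×2.47×480.7 = 1.40 mGal
Difference = 1.40 − (59.10) = -57.70 mGal

-57.7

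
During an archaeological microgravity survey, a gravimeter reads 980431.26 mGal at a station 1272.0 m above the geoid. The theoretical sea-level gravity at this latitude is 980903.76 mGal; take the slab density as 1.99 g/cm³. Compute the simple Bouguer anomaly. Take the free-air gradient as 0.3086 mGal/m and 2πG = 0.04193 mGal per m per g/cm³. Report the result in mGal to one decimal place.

-186.1

Free-air correction = 0.3086 × 1272.0 = 392.54 mGal
Free-air anomaly = 980431.26 − 980903.76 + (392.54) = -79.96 mGal
Bouguer slab correction = 0.04193 × 1.99 × 1272.0 = 106.14 mGal
Simple Bouguer anomaly = -79.96 − (106.14) = -186.10 mGal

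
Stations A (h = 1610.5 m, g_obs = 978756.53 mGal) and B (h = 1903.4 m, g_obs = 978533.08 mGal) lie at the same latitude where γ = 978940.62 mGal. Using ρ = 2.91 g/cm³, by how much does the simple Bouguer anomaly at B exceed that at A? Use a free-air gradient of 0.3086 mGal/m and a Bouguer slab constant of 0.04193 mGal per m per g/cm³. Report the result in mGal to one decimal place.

Δg_SB(A) = 978756.53 − 978940.62 + 0.3086×1610.5 − 0.04193×2.91×1610.5 = 116.40 mGal
Δg_SB(B) = 978533.08 − 978940.62 + 0.3086×1903.4 − 0.04193×2.91×1903.4 = -52.40 mGal
Difference = -52.40 − (116.40) = -168.80 mGal

-168.8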